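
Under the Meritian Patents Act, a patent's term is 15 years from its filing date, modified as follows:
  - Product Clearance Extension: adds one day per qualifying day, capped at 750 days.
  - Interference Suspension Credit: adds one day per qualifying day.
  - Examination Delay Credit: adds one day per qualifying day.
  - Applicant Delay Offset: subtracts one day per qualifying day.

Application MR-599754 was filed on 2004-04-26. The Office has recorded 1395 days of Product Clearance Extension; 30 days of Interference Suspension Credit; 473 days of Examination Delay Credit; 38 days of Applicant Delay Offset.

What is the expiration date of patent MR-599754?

August 23, 2022

Base term: filing date + 15 years → 26 April 2019.
Product Clearance Extension: 1395 days claimed exceeds the 750-day cap, so +750 days → 15 May 2021.
Interference Suspension Credit: +30 days → 14 June 2021.
Examination Delay Credit: +473 days → 30 September 2022.
Applicant Delay Offset: −38 days → 23 August 2022.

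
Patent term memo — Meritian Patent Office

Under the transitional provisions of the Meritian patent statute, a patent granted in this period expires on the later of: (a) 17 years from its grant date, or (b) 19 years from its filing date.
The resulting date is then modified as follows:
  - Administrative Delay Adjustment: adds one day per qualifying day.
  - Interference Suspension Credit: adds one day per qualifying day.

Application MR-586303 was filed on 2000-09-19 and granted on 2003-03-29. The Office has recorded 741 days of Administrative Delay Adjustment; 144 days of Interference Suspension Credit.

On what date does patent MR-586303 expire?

August 31, 2022

(a) grant + 17 years → 29 March 2020.
(b) filing + 19 years → 19 September 2019.
Later of the two: 29 March 2020.
Administrative Delay Adjustment: +741 days → 9 April 2022.
Interference Suspension Credit: +144 days → 31 August 2022.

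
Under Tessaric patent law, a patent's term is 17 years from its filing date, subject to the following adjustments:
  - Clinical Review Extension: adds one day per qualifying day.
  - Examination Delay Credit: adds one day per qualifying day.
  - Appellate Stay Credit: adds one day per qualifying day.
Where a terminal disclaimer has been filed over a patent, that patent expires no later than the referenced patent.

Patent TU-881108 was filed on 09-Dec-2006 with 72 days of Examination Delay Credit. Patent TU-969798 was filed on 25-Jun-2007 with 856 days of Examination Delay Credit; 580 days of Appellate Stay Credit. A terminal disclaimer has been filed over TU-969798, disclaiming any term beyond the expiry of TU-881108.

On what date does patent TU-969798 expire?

Natural term of TU-969798:
  Base: filing + 17 years → 25 June 2024.
  Examination Delay Credit: +856 days → 29 October 2026.
  Appellate Stay Credit: +580 days → 31 May 2028.
Expiry of referenced patent TU-881108:
  Base: filing + 17 years → 9 December 2023.
  Examination Delay Credit: +72 days → 19 February 2024.
Terminal disclaimer: TU-969798 expires on the earlier of 31 May 2028 and 19 February 2024.

2024-02-19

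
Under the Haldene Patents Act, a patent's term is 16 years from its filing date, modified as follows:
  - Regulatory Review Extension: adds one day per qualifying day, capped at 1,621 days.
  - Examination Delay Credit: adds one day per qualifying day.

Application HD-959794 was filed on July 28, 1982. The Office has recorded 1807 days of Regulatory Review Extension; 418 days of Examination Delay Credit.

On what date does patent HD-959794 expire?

2004-02-26

Base term: filing date + 16 years → 28 July 1998.
Regulatory Review Extension: 1807 days claimed exceeds the 1621-day cap, so +1621 days → 4 January 2003.
Examination Delay Credit: +418 days → 26 February 2004.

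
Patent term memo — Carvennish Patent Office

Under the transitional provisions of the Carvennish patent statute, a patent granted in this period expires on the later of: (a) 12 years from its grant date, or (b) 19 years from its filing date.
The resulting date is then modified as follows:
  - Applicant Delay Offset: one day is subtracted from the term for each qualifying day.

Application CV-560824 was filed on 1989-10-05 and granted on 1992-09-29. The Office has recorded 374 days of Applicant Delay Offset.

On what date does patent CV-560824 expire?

(a) grant + 12 years → 29 September 2004.
(b) filing + 19 years → 5 October 2008.
Later of the two: 5 October 2008.
Applicant Delay Offset: −374 days → 27 September 2007.

September 27, 2007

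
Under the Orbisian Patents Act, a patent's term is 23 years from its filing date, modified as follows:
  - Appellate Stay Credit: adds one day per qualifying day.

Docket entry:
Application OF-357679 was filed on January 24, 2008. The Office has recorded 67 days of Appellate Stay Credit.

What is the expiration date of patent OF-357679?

2031-04-01

Base term: filing date + 23 years → 24 January 2031.
Appellate Stay Credit: +67 days → 1 April 2031.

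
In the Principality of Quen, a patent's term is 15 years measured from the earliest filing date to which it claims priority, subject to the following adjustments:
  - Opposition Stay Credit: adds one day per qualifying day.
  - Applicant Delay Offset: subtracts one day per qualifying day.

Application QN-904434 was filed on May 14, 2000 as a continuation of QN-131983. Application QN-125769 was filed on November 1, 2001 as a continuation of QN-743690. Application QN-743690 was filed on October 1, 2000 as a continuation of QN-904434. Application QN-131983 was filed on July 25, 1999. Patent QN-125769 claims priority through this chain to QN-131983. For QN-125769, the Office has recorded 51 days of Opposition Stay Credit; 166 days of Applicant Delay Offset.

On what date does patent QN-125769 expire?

Earliest priority filing: 25 July 1999.
Base term: 25 July 1999 + 15 years → 25 July 2014.
Opposition Stay Credit: +51 days → 14 September 2014.
Applicant Delay Offset: −166 days → 1 April 2014.

2014-04-01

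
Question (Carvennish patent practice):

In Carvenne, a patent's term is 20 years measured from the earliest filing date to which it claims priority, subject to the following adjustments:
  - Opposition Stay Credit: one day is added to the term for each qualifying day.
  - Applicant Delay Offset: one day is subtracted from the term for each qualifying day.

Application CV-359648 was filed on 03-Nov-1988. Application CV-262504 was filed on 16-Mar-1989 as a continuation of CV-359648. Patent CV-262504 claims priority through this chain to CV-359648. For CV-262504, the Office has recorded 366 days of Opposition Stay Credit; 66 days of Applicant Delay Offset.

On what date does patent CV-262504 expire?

Earliest priority filing: 3 November 1988.
Base term: 3 November 1988 + 20 years → 3 November 2008.
Opposition Stay Credit: +366 days → 4 November 2009.
Applicant Delay Offset: −66 days → 30 August 2009.

2009-08-30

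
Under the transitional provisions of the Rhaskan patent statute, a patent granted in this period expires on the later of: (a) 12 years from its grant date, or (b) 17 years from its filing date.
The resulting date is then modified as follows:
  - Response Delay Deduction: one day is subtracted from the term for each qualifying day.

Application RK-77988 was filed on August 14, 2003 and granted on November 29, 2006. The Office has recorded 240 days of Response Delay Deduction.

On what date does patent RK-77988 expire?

2019-12-18

(a) grant + 12 years → 29 November 2018.
(b) filing + 17 years → 14 August 2020.
Later of the two: 14 August 2020.
Response Delay Deduction: −240 days → 18 December 2019.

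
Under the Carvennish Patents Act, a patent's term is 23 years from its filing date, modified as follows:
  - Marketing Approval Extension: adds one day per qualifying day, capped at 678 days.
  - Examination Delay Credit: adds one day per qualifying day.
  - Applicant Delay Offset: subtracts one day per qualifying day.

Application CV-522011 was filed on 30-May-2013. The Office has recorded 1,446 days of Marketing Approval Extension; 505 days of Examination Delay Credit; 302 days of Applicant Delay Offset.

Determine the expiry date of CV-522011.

2038-10-28

Base term: filing date + 23 years → 30 May 2036.
Marketing Approval Extension: 1446 days claimed exceeds the 678-day cap, so +678 days → 8 April 2038.
Examination Delay Credit: +505 days → 26 August 2039.
Applicant Delay Offset: −302 days → 28 October 2038.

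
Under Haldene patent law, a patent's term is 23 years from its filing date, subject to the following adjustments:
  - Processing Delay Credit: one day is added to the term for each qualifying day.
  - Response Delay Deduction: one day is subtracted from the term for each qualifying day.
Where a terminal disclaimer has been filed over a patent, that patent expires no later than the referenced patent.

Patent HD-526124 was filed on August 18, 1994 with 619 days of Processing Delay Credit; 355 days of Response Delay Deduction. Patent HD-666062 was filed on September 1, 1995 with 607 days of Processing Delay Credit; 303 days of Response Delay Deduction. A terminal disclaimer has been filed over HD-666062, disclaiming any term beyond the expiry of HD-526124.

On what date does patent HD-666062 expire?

Natural term of HD-666062:
  Base: filing + 23 years → 1 September 2018.
  Processing Delay Credit: +607 days → 30 April 2020.
  Response Delay Deduction: −303 days → 2 July 2019.
Expiry of referenced patent HD-526124:
  Base: filing + 23 years → 18 August 2017.
  Processing Delay Credit: +619 days → 29 April 2019.
  Response Delay Deduction: −355 days → 9 May 2018.
Terminal disclaimer: HD-666062 expires on the earlier of 2 July 2019 and 9 May 2018.

2018-05-09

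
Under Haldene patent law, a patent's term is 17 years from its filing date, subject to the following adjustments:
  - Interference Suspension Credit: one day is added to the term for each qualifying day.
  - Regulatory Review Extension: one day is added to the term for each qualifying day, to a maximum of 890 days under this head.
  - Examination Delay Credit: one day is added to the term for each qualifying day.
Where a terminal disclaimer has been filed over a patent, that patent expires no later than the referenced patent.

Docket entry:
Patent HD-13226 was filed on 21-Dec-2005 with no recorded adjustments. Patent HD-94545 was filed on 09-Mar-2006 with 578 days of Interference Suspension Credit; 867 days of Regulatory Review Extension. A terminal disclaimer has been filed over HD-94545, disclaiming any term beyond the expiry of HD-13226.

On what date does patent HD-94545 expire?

Natural term of HD-94545:
  Base: filing + 17 years → 9 March 2023.
  Interference Suspension Credit: +578 days → 7 October 2024.
  Regulatory Review Extension: 867 days (within the 890-day cap) → +867 days → 21 February 2027.
Expiry of referenced patent HD-13226:
  Base: filing + 17 years → 21 December 2022.
Terminal disclaimer: HD-94545 expires on the earlier of 21 February 2027 and 21 December 2022.

2022-12-21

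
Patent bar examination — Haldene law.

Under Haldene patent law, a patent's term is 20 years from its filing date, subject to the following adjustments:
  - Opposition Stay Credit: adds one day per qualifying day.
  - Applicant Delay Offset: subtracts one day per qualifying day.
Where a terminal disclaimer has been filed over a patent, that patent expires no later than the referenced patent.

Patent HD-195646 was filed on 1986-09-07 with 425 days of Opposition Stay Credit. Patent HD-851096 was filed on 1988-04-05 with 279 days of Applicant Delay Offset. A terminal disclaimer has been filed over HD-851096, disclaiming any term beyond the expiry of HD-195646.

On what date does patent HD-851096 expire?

2007-07-01

Natural term of HD-851096:
  Base: filing + 20 years → 5 April 2008.
  Applicant Delay Offset: −279 days → 1 July 2007.
Expiry of referenced patent HD-195646:
  Base: filing + 20 years → 7 September 2006.
  Opposition Stay Credit: +425 days → 6 November 2007.
Terminal disclaimer: HD-851096 expires on the earlier of 1 July 2007 and 6 November 2007.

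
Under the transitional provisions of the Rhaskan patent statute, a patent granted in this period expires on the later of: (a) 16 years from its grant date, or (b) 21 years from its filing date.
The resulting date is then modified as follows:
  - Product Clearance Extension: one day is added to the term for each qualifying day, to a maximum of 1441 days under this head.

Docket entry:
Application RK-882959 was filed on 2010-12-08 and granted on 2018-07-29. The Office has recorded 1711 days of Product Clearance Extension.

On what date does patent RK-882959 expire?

July 9, 2038

(a) grant + 16 years → 29 July 2034.
(b) filing + 21 years → 8 December 2031.
Later of the two: 29 July 2034.
Product Clearance Extension: 1711 days claimed exceeds the 1441-day cap, so +1441 days → 9 July 2038.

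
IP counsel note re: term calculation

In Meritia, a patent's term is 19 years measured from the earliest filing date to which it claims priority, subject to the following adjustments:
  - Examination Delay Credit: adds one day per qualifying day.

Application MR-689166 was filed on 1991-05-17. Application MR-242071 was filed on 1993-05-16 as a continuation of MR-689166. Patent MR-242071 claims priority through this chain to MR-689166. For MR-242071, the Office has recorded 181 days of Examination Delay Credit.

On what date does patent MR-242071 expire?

Earliest priority filing: 17 May 1991.
Base term: 17 May 1991 + 19 years → 17 May 2010.
Examination Delay Credit: +181 days → 14 November 2010.

2010-11-14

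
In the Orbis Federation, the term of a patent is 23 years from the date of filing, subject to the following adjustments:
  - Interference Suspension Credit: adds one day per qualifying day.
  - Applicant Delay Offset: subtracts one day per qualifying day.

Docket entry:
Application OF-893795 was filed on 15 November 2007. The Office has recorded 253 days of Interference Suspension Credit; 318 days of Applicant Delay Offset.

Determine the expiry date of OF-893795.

Base term: filing date + 23 years → 15 November 2030.
Interference Suspension Credit: +253 days → 26 July 2031.
Applicant Delay Offset: −318 days → 11 September 2030.

2030-09-11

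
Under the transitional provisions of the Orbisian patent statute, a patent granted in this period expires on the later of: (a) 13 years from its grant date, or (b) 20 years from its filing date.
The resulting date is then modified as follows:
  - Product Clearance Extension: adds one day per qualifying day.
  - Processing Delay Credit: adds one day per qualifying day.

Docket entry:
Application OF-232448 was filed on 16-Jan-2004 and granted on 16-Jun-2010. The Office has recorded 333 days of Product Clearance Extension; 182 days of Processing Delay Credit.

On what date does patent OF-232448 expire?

June 14, 2025

(a) grant + 13 years → 16 June 2023.
(b) filing + 20 years → 16 January 2024.
Later of the two: 16 January 2024.
Product Clearance Extension: +333 days → 14 December 2024.
Processing Delay Credit: +182 days → 14 June 2025.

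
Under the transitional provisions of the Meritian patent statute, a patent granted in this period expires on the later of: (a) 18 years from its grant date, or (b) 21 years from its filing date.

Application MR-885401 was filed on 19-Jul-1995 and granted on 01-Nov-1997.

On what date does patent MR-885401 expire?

(a) grant + 18 years → 1 November 2015.
(b) filing + 21 years → 19 July 2016.
Later of the two: 19 July 2016.

July 19, 2016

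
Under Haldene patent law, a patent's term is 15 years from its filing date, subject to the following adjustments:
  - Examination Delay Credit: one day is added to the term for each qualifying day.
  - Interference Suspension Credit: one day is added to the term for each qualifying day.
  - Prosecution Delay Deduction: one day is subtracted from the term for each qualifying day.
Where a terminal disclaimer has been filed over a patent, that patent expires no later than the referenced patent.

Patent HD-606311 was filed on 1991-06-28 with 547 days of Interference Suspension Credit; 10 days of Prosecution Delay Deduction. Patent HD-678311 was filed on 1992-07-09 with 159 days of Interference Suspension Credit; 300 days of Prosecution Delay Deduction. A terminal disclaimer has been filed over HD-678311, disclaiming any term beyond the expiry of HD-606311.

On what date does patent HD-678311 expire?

2007-02-18

Natural term of HD-678311:
  Base: filing + 15 years → 9 July 2007.
  Interference Suspension Credit: +159 days → 15 December 2007.
  Prosecution Delay Deduction: −300 days → 18 February 2007.
Expiry of referenced patent HD-606311:
  Base: filing + 15 years → 28 June 2006.
  Interference Suspension Credit: +547 days → 27 December 2007.
  Prosecution Delay Deduction: −10 days → 17 December 2007.
Terminal disclaimer: HD-678311 expires on the earlier of 18 February 2007 and 17 December 2007.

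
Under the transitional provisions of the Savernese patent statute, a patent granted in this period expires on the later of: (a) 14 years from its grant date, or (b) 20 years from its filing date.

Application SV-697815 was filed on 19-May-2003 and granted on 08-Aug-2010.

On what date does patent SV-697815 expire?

(a) grant + 14 years → 8 August 2024.
(b) filing + 20 years → 19 May 2023.
Later of the two: 8 August 2024.

August 8, 2024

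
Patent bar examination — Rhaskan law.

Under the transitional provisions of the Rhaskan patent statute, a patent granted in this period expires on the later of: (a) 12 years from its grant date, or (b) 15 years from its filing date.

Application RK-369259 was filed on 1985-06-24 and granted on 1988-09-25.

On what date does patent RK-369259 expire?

September 25, 2000

(a) grant + 12 years → 25 September 2000.
(b) filing + 15 years → 24 June 2000.
Later of the two: 25 September 2000.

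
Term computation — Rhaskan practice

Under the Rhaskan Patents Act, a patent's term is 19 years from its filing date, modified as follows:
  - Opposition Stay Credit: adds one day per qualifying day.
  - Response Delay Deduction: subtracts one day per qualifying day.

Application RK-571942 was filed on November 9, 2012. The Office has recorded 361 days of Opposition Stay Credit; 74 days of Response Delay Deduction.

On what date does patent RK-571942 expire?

2032-08-22

Base term: filing date + 19 years → 9 November 2031.
Opposition Stay Credit: +361 days → 4 November 2032.
Response Delay Deduction: −74 days → 22 August 2032.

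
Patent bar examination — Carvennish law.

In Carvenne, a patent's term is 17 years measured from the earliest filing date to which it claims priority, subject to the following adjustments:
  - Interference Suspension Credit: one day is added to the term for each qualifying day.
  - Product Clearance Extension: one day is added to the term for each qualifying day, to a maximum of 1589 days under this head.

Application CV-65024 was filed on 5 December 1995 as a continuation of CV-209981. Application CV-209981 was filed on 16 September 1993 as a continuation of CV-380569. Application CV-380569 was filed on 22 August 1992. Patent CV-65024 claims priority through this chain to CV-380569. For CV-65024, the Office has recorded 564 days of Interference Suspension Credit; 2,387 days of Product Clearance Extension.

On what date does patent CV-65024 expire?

2015-07-15

Earliest priority filing: 22 August 1992.
Base term: 22 August 1992 + 17 years → 22 August 2009.
Interference Suspension Credit: +564 days → 9 March 2011.
Product Clearance Extension: 2387 days claimed exceeds the 1589-day cap, so +1589 days → 15 July 2015.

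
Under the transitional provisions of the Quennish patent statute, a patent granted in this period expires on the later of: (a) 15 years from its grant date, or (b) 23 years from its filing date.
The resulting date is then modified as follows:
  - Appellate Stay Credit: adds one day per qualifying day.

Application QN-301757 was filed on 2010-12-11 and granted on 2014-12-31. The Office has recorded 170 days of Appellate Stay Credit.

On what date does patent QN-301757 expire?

(a) grant + 15 years → 31 December 2029.
(b) filing + 23 years → 11 December 2033.
Later of the two: 11 December 2033.
Appellate Stay Credit: +170 days → 30 May 2034.

2034-05-30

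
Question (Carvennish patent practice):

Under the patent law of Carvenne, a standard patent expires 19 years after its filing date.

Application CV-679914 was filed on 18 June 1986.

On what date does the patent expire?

Filing date + 19 years → 18 June 2005.

June 18, 2005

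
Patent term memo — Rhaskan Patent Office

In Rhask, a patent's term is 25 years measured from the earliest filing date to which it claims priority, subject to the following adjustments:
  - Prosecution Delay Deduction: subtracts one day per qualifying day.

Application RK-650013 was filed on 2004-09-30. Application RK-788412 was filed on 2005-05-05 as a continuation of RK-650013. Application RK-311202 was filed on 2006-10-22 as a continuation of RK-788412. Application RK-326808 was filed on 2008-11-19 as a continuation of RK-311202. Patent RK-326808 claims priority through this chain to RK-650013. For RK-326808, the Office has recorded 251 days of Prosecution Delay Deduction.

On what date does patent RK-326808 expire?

Earliest priority filing: 30 September 2004.
Base term: 30 September 2004 + 25 years → 30 September 2029.
Prosecution Delay Deduction: −251 days → 22 January 2029.

January 22, 2029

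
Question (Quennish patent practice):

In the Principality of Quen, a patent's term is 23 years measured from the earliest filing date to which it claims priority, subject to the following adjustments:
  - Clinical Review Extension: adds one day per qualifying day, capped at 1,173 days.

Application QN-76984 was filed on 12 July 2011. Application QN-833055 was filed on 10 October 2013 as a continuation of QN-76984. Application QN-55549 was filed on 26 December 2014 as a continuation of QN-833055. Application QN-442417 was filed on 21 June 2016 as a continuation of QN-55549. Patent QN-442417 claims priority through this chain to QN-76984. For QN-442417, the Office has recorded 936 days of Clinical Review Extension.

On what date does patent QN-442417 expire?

2037-02-02

Earliest priority filing: 12 July 2011.
Base term: 12 July 2011 + 23 years → 12 July 2034.
Clinical Review Extension: 936 days (within the 1173-day cap) → +936 days → 2 February 2037.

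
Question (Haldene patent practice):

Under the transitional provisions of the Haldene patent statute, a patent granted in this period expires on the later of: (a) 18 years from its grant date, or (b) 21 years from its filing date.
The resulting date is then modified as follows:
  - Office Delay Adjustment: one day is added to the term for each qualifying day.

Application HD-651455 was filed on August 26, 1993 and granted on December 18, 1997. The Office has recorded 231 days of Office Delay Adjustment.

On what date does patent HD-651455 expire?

(a) grant + 18 years → 18 December 2015.
(b) filing + 21 years → 26 August 2014.
Later of the two: 18 December 2015.
Office Delay Adjustment: +231 days → 5 August 2016.

August 5, 2016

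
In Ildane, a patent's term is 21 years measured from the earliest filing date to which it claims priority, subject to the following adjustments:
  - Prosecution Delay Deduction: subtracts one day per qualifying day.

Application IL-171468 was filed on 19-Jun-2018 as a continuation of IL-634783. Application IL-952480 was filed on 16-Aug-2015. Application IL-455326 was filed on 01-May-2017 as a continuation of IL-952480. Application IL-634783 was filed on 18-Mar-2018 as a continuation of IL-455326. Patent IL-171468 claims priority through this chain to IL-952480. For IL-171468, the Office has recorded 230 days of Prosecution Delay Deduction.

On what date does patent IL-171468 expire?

December 30, 2035

Earliest priority filing: 16 August 2015.
Base term: 16 August 2015 + 21 years → 16 August 2036.
Prosecution Delay Deduction: −230 days → 30 December 2035.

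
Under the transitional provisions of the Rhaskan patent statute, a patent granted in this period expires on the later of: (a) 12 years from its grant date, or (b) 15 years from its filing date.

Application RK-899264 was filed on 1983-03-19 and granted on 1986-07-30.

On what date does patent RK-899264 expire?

1998-07-30

(a) grant + 12 years → 30 July 1998.
(b) filing + 15 years → 19 March 1998.
Later of the two: 30 July 1998.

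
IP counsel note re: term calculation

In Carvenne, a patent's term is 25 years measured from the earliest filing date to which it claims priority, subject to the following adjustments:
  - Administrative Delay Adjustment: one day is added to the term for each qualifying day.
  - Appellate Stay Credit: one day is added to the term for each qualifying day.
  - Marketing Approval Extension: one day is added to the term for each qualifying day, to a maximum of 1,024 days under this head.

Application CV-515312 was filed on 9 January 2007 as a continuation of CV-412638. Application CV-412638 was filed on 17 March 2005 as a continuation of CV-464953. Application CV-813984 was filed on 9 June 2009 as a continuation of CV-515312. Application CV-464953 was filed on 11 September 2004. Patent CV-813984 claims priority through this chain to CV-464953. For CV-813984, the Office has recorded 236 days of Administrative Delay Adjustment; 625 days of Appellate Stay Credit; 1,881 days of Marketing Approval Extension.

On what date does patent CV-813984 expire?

2034-11-09

Earliest priority filing: 11 September 2004.
Base term: 11 September 2004 + 25 years → 11 September 2029.
Administrative Delay Adjustment: +236 days → 5 May 2030.
Appellate Stay Credit: +625 days → 20 January 2032.
Marketing Approval Extension: 1881 days claimed exceeds the 1024-day cap, so +1024 days → 9 November 2034.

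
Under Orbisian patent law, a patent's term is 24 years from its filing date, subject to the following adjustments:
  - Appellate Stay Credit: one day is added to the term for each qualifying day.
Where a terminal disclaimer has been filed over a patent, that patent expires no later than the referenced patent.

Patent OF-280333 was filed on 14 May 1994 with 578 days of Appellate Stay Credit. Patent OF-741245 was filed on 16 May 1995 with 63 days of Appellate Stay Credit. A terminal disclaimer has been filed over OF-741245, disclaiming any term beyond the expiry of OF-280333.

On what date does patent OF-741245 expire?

2019-07-18

Natural term of OF-741245:
  Base: filing + 24 years → 16 May 2019.
  Appellate Stay Credit: +63 days → 18 July 2019.
Expiry of referenced patent OF-280333:
  Base: filing + 24 years → 14 May 2018.
  Appellate Stay Credit: +578 days → 13 December 2019.
Terminal disclaimer: OF-741245 expires on the earlier of 18 July 2019 and 13 December 2019.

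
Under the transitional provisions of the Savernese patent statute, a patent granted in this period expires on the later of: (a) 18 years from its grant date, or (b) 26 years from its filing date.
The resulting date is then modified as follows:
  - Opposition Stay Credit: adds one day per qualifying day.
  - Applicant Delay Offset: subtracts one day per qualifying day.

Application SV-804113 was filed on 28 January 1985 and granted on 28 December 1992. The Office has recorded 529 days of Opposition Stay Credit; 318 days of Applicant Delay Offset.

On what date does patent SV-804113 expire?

August 27, 2011

(a) grant + 18 years → 28 December 2010.
(b) filing + 26 years → 28 January 2011.
Later of the two: 28 January 2011.
Opposition Stay Credit: +529 days → 10 July 2012.
Applicant Delay Offset: −318 days → 27 August 2011.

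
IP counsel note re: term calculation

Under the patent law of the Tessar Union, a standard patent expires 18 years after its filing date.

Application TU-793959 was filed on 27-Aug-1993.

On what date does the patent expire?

Filing date + 18 years → 27 August 2011.

August 27, 2011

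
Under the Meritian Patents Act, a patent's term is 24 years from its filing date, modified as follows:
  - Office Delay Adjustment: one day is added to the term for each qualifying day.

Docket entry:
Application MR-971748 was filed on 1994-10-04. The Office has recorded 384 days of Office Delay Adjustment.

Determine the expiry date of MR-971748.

October 23, 2019

Base term: filing date + 24 years → 4 October 2018.
Office Delay Adjustment: +384 days → 23 October 2019.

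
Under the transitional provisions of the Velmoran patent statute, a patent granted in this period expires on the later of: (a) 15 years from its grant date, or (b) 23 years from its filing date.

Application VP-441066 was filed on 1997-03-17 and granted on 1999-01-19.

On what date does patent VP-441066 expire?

(a) grant + 15 years → 19 January 2014.
(b) filing + 23 years → 17 March 2020.
Later of the two: 17 March 2020.

2020-03-17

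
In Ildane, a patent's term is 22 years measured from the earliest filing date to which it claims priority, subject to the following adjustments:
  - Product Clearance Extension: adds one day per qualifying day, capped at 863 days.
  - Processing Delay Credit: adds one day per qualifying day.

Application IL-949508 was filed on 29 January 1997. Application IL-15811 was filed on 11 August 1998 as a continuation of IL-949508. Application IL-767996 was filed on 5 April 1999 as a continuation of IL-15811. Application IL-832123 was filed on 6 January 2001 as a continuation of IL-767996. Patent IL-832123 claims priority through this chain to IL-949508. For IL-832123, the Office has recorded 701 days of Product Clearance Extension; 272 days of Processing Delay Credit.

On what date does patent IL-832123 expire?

September 28, 2021

Earliest priority filing: 29 January 1997.
Base term: 29 January 1997 + 22 years → 29 January 2019.
Product Clearance Extension: 701 days (within the 863-day cap) → +701 days → 30 December 2020.
Processing Delay Credit: +272 days → 28 September 2021.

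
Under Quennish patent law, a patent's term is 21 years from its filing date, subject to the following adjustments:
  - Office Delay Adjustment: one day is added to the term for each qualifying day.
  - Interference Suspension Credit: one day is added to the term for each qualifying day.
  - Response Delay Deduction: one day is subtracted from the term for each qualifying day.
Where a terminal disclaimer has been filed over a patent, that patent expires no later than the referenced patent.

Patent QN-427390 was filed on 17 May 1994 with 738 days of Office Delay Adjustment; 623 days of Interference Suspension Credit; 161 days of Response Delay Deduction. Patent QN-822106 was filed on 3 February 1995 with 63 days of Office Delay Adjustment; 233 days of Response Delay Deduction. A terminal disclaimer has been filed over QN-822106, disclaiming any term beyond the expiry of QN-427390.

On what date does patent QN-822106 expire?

Natural term of QN-822106:
  Base: filing + 21 years → 3 February 2016.
  Office Delay Adjustment: +63 days → 6 April 2016.
  Response Delay Deduction: −233 days → 17 August 2015.
Expiry of referenced patent QN-427390:
  Base: filing + 21 years → 17 May 2015.
  Office Delay Adjustment: +738 days → 24 May 2017.
  Interference Suspension Credit: +623 days → 6 February 2019.
  Response Delay Deduction: −161 days → 29 August 2018.
Terminal disclaimer: QN-822106 expires on the earlier of 17 August 2015 and 29 August 2018.

August 17, 2015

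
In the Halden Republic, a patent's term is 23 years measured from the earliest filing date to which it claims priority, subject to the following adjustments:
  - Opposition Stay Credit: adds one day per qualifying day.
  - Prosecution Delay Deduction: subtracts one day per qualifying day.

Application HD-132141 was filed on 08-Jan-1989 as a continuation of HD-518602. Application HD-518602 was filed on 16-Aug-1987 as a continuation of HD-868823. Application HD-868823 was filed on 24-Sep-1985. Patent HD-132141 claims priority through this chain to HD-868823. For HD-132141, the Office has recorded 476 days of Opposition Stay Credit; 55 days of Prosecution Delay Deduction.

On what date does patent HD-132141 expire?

Earliest priority filing: 24 September 1985.
Base term: 24 September 1985 + 23 years → 24 September 2008.
Opposition Stay Credit: +476 days → 13 January 2010.
Prosecution Delay Deduction: −55 days → 19 November 2009.

2009-11-19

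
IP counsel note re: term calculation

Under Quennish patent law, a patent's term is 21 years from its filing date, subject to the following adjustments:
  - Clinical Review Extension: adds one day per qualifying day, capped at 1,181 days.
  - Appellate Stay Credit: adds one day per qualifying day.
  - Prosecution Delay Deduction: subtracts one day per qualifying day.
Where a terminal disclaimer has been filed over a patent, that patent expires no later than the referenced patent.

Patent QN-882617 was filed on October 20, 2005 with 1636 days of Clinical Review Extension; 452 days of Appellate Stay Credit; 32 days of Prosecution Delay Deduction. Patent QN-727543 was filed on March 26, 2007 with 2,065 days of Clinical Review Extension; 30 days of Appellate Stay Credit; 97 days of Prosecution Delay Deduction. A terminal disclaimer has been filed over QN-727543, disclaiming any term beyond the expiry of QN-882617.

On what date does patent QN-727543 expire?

2031-03-09

Natural term of QN-727543:
  Base: filing + 21 years → 26 March 2028.
  Clinical Review Extension: 2065 days claimed exceeds the 1181-day cap, so +1181 days → 20 June 2031.
  Appellate Stay Credit: +30 days → 20 July 2031.
  Prosecution Delay Deduction: −97 days → 14 April 2031.
Expiry of referenced patent QN-882617:
  Base: filing + 21 years → 20 October 2026.
  Clinical Review Extension: 1636 days claimed exceeds the 1181-day cap, so +1181 days → 13 January 2030.
  Appellate Stay Credit: +452 days → 10 April 2031.
  Prosecution Delay Deduction: −32 days → 9 March 2031.
Terminal disclaimer: QN-727543 expires on the earlier of 14 April 2031 and 9 March 2031.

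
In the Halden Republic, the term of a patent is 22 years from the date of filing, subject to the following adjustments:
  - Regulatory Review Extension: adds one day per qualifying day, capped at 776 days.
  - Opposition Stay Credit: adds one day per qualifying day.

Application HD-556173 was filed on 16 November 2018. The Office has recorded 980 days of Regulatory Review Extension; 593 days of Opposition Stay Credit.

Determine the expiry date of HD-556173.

2044-08-16

Base term: filing date + 22 years → 16 November 2040.
Regulatory Review Extension: 980 days claimed exceeds the 776-day cap, so +776 days → 1 January 2043.
Opposition Stay Credit: +593 days → 16 August 2044.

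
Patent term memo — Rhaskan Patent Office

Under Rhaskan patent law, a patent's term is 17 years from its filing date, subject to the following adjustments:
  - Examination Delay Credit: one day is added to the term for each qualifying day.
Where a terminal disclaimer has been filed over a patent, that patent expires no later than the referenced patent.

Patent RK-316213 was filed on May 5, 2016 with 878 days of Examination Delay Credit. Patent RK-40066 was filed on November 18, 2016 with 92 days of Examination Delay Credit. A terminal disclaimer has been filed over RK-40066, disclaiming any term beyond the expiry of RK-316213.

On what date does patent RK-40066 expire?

2034-02-18

Natural term of RK-40066:
  Base: filing + 17 years → 18 November 2033.
  Examination Delay Credit: +92 days → 18 February 2034.
Expiry of referenced patent RK-316213:
  Base: filing + 17 years → 5 May 2033.
  Examination Delay Credit: +878 days → 30 September 2035.
Terminal disclaimer: RK-40066 expires on the earlier of 18 February 2034 and 30 September 2035.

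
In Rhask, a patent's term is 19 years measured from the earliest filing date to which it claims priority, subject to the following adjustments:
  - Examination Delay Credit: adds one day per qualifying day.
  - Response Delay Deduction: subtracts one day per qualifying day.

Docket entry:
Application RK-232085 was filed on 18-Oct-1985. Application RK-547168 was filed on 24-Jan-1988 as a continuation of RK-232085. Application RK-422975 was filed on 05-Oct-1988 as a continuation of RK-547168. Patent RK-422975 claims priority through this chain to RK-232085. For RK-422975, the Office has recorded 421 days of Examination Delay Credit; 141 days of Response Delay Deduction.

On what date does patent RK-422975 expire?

July 25, 2005

Earliest priority filing: 18 October 1985.
Base term: 18 October 1985 + 19 years → 18 October 2004.
Examination Delay Credit: +421 days → 13 December 2005.
Response Delay Deduction: −141 days → 25 July 2005.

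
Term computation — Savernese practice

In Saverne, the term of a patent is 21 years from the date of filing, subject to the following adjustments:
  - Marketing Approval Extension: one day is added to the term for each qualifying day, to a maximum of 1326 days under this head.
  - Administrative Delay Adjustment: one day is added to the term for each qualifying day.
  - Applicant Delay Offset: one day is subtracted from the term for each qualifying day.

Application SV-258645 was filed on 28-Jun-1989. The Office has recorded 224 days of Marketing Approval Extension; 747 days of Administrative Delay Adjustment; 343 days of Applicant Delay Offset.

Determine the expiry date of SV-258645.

2012-03-17

Base term: filing date + 21 years → 28 June 2010.
Marketing Approval Extension: 224 days (within the 1326-day cap) → +224 days → 7 February 2011.
Administrative Delay Adjustment: +747 days → 23 February 2013.
Applicant Delay Offset: −343 days → 17 March 2012.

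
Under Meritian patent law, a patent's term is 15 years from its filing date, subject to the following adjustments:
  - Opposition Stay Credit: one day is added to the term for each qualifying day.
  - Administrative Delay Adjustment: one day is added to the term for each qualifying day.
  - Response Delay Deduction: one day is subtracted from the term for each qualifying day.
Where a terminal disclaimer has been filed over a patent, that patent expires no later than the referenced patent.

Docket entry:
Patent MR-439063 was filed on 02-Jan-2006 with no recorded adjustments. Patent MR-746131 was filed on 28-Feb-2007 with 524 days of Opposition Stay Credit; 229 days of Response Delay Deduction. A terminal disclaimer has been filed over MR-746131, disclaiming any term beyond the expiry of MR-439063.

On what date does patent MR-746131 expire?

Natural term of MR-746131:
  Base: filing + 15 years → 28 February 2022.
  Opposition Stay Credit: +524 days → 6 August 2023.
  Response Delay Deduction: −229 days → 20 December 2022.
Expiry of referenced patent MR-439063:
  Base: filing + 15 years → 2 January 2021.
Terminal disclaimer: MR-746131 expires on the earlier of 20 December 2022 and 2 January 2021.

2021-01-02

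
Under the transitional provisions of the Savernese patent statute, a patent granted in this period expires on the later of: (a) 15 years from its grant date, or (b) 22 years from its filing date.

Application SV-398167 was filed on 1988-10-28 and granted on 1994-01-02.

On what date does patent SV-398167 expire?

2010-10-28

(a) grant + 15 years → 2 January 2009.
(b) filing + 22 years → 28 October 2010.
Later of the two: 28 October 2010.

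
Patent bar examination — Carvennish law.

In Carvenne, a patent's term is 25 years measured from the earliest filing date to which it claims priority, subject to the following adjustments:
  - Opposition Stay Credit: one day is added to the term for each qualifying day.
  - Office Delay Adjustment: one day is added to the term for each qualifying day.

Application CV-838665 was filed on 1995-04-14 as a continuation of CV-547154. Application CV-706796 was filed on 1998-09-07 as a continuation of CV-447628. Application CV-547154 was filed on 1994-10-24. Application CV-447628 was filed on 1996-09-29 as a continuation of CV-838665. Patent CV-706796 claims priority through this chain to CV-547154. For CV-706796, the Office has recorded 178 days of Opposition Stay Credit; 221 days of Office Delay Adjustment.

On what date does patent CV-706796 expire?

Earliest priority filing: 24 October 1994.
Base term: 24 October 1994 + 25 years → 24 October 2019.
Opposition Stay Credit: +178 days → 19 April 2020.
Office Delay Adjustment: +221 days → 26 November 2020.

2020-11-26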